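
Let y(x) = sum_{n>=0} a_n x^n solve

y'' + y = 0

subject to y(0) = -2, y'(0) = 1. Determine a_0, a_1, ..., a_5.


Ansatz: y(x) = sum_{n>=0} a_n x^n, so y'(x) = sum_{n>=1} n a_n x^(n-1) and y''(x) = sum_{n>=2} n(n-1) a_n x^(n-2).
Substitute into P(x) y'' + Q(x) y' + R(x) y = 0 with P(x) = 1, Q(x) = 0, R(x) = 1, and match powers of x.
Initial conditions: a_0 = -2, a_1 = 1.
Setting the coefficient of each power of x to zero and solving order by order (substituting the coefficients already found):
  x^0: 2 a_2 + a_0 = 0  ->  2 a_2 = -a_0 = 2  ->  a_2 = 1
  x^1: 6 a_3 + a_1 = 0  ->  6 a_3 = -a_1 = -1  ->  a_3 = -1/6
  x^2: 12 a_4 + a_2 = 0  ->  12 a_4 = -a_2 = -1  ->  a_4 = -1/12
  x^3: 20 a_5 + a_3 = 0  ->  20 a_5 = -a_3 = 1/6  ->  a_5 = 1/120
Truncated series: y(x) = -2 + x + x^2 - (1/6) x^3 - (1/12) x^4 + (1/120) x^5 + O(x^6).

a_0 = -2; a_1 = 1; a_2 = 1; a_3 = -1/6; a_4 = -1/12; a_5 = 1/120


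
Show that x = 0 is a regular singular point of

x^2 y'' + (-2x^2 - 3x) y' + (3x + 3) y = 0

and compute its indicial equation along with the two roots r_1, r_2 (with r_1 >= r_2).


Divide by x^2 to reach normal form y'' + P_1(x) y' + P_2(x) y = 0 with P_1(x) = -2 - 3/x and P_2(x) = 3/x + 3/x^2.
x = 0 is a singular point because the y'-coefficient -2 - 3/x has a pole at x = 0 and the y-coefficient 3/x + 3/x^2 has a pole at x = 0.
It is a regular singular point because x P_1(x) = p(x) = -2x - 3 and x^2 P_2(x) = q(x) = 3x + 3 are polynomials, hence analytic at x = 0.
p(0) = -3,  q(0) = 3.
Indicial equation: r(r-1) + p(0) r + q(0) = 0, i.e. r^2 + (p(0) - 1) r + q(0) = 0, i.e. r^2 - 4 r + 3 = 0.
Discriminant: (-4)^2 - 4(3) = 4, so r = (4 ± 2)/2.
Solving: r_1 = 3, r_2 = 1.

indicial: r^2 - 4 r + 3 = 0; roots r_1 = 3, r_2 = 1


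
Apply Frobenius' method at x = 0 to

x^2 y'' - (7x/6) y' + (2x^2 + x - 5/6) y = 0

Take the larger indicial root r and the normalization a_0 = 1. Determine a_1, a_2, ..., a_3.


Write in Frobenius form y'' + (p(x)/x) y' + (q(x)/x^2) y = 0:
  p(x) = -7/6,  q(x) = 2x^2 + x - 5/6.
Indicial equation: r(r-1) + (-7/6) r + (-5/6) = 0 -> roots r_1 = 5/2, r_2 = -1/3.
Take r = r_1 = 5/2. Let y(x) = x^r sum_{n>=0} a_n x^n with a_0 = 1.
Substitute y = x^r sum a_n x^n and match x^{r+n}. The recurrence is
  D(n) a_n + 1 a_{n-1} + 2 a_{n-2} = 0,  where D(n) = (r+n)(r+n-1) + (-7/6)(r+n) + (-5/6).
  a_n = [-1 a_{n-1} - 2 a_{n-2}] / D(n).
Since the indicial polynomial factors as (r - r_1)(r - r_2), D(n) = (r_1 + n - r_1)(r_1 + n - r_2) = n(n + 17/6).
Evaluating step by step (a_0 = 1):
  n = 1: D(1) = 1(1 + 17/6) = 23/6; numerator = -1(1) = -1; a_1 = (-1)/(23/6) = -6/23
  n = 2: D(2) = 2(2 + 17/6) = 29/3; numerator = -1(-6/23) - 2(1) = -40/23; a_2 = (-40/23)/(29/3) = -120/667
  n = 3: D(3) = 3(3 + 17/6) = 35/2; numerator = -1(-120/667) - 2(-6/23) = 468/667; a_3 = (468/667)/(35/2) = 936/23345

r = 5/2; a_0 = 1; a_1 = -6/23; a_2 = -120/667; a_3 = 936/23345


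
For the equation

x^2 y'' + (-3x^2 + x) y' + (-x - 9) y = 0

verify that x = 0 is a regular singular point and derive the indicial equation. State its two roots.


Divide by x^2 to reach normal form y'' + P_1(x) y' + P_2(x) y = 0 with P_1(x) = -3 + 1/x and P_2(x) = -1/x - 9/x^2.
x = 0 is a singular point because the y'-coefficient -3 + 1/x has a pole at x = 0 and the y-coefficient -1/x - 9/x^2 has a pole at x = 0.
It is a regular singular point because x P_1(x) = p(x) = 1 - 3x and x^2 P_2(x) = q(x) = -x - 9 are polynomials, hence analytic at x = 0.
p(0) = 1,  q(0) = -9.
Indicial equation: r(r-1) + p(0) r + q(0) = 0, i.e. r^2 + (p(0) - 1) r + q(0) = 0, i.e. r^2 - 9 = 0.
Discriminant: (0)^2 - 4(-9) = 36, so r = (0 ± 6)/2.
Solving: r_1 = 3, r_2 = -3.

indicial: r^2 - 9 = 0; roots r_1 = 3, r_2 = -3


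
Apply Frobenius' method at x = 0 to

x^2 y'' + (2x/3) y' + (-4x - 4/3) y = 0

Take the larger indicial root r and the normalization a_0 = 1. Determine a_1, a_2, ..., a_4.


Write in Frobenius form y'' + (p(x)/x) y' + (q(x)/x^2) y = 0:
  p(x) = 2/3,  q(x) = -4x - 4/3.
Indicial equation: r(r-1) + (2/3) r + (-4/3) = 0 -> roots r_1 = 4/3, r_2 = -1.
Take r = r_1 = 4/3. Let y(x) = x^r sum_{n>=0} a_n x^n with a_0 = 1.
Substitute y = x^r sum a_n x^n and match x^{r+n}. The recurrence is
  D(n) a_n - 4 a_{n-1} = 0,  where D(n) = (r+n)(r+n-1) + (2/3)(r+n) + (-4/3).
  a_n = 4 / D(n) * a_{n-1}.
Since the indicial polynomial factors as (r - r_1)(r - r_2), D(n) = (r_1 + n - r_1)(r_1 + n - r_2) = n(n + 7/3).
Evaluating step by step (a_0 = 1):
  n = 1: D(1) = 1(1 + 7/3) = 10/3; numerator = 4(1) = 4; a_1 = (4)/(10/3) = 6/5
  n = 2: D(2) = 2(2 + 7/3) = 26/3; numerator = 4(6/5) = 24/5; a_2 = (24/5)/(26/3) = 36/65
  n = 3: D(3) = 3(3 + 7/3) = 16; numerator = 4(36/65) = 144/65; a_3 = (144/65)/(16) = 9/65
  n = 4: D(4) = 4(4 + 7/3) = 76/3; numerator = 4(9/65) = 36/65; a_4 = (36/65)/(76/3) = 27/1235

r = 4/3; a_0 = 1; a_1 = 6/5; a_2 = 36/65; a_3 = 9/65; a_4 = 27/1235


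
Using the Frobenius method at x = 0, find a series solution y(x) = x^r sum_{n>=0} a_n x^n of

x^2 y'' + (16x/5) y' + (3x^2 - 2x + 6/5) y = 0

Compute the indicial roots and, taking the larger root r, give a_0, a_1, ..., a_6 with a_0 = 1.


Write in Frobenius form y'' + (p(x)/x) y' + (q(x)/x^2) y = 0:
  p(x) = 16/5,  q(x) = 3x^2 - 2x + 6/5.
Indicial equation: r(r-1) + (16/5) r + (6/5) = 0 -> roots r_1 = -1, r_2 = -6/5.
Take r = r_1 = -1. Let y(x) = x^r sum_{n>=0} a_n x^n with a_0 = 1.
Substitute y = x^r sum a_n x^n and match x^{r+n}. The recurrence is
  D(n) a_n - 2 a_{n-1} + 3 a_{n-2} = 0,  where D(n) = (r+n)(r+n-1) + (16/5)(r+n) + (6/5).
  a_n = [2 a_{n-1} - 3 a_{n-2}] / D(n).
Since the indicial polynomial factors as (r - r_1)(r - r_2), D(n) = (r_1 + n - r_1)(r_1 + n - r_2) = n(n + 1/5).
Evaluating step by step (a_0 = 1):
  n = 1: D(1) = 1(1 + 1/5) = 6/5; numerator = 2(1) = 2; a_1 = (2)/(6/5) = 5/3
  n = 2: D(2) = 2(2 + 1/5) = 22/5; numerator = 2(5/3) - 3(1) = 1/3; a_2 = (1/3)/(22/5) = 5/66
  n = 3: D(3) = 3(3 + 1/5) = 48/5; numerator = 2(5/66) - 3(5/3) = -160/33; a_3 = (-160/33)/(48/5) = -50/99
  n = 4: D(4) = 4(4 + 1/5) = 84/5; numerator = 2(-50/99) - 3(5/66) = -245/198; a_4 = (-245/198)/(84/5) = -175/2376
  n = 5: D(5) = 5(5 + 1/5) = 26; numerator = 2(-175/2376) - 3(-50/99) = 1625/1188; a_5 = (1625/1188)/(26) = 125/2376
  n = 6: D(6) = 6(6 + 1/5) = 186/5; numerator = 2(125/2376) - 3(-175/2376) = 775/2376; a_6 = (775/2376)/(186/5) = 125/14256

r = -1; a_0 = 1; a_1 = 5/3; a_2 = 5/66; a_3 = -50/99; a_4 = -175/2376; a_5 = 125/2376; a_6 = 125/14256


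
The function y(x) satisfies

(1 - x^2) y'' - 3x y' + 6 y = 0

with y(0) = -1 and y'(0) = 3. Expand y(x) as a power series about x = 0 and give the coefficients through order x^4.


Ansatz: y(x) = sum_{n>=0} a_n x^n, so y'(x) = sum_{n>=1} n a_n x^(n-1) and y''(x) = sum_{n>=2} n(n-1) a_n x^(n-2).
Substitute into P(x) y'' + Q(x) y' + R(x) y = 0 with P(x) = 1 - x^2, Q(x) = -3x, R(x) = 6, and match powers of x.
Initial conditions: a_0 = -1, a_1 = 3.
Setting the coefficient of each power of x to zero and solving order by order (substituting the coefficients already found):
  x^0: 2 a_2 + 6 a_0 = 0  ->  2 a_2 = -6 a_0 = 6  ->  a_2 = 3
  x^1: 6 a_3 + 3 a_1 = 0  ->  6 a_3 = -3 a_1 = -9  ->  a_3 = -3/2
  x^2: 12 a_4 - 2 a_2 = 0  ->  12 a_4 = 2 a_2 = 6  ->  a_4 = 1/2
Truncated series: y(x) = -1 + 3 x + 3 x^2 - (3/2) x^3 + (1/2) x^4 + O(x^5).

a_0 = -1; a_1 = 3; a_2 = 3; a_3 = -3/2; a_4 = 1/2


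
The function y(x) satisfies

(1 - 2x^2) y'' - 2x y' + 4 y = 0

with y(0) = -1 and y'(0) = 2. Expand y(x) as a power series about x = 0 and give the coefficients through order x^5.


Ansatz: y(x) = sum_{n>=0} a_n x^n, so y'(x) = sum_{n>=1} n a_n x^(n-1) and y''(x) = sum_{n>=2} n(n-1) a_n x^(n-2).
Substitute into P(x) y'' + Q(x) y' + R(x) y = 0 with P(x) = 1 - 2x^2, Q(x) = -2x, R(x) = 4, and match powers of x.
Initial conditions: a_0 = -1, a_1 = 2.
Setting the coefficient of each power of x to zero and solving order by order (substituting the coefficients already found):
  x^0: 2 a_2 + 4 a_0 = 0  ->  2 a_2 = -4 a_0 = 4  ->  a_2 = 2
  x^1: 6 a_3 + 2 a_1 = 0  ->  6 a_3 = -2 a_1 = -4  ->  a_3 = -2/3
  x^2: 12 a_4 - 4 a_2 = 0  ->  12 a_4 = 4 a_2 = 8  ->  a_4 = 2/3
  x^3: 20 a_5 - 14 a_3 = 0  ->  20 a_5 = 14 a_3 = -28/3  ->  a_5 = -7/15
Truncated series: y(x) = -1 + 2 x + 2 x^2 - (2/3) x^3 + (2/3) x^4 - (7/15) x^5 + O(x^6).

a_0 = -1; a_1 = 2; a_2 = 2; a_3 = -2/3; a_4 = 2/3; a_5 = -7/15


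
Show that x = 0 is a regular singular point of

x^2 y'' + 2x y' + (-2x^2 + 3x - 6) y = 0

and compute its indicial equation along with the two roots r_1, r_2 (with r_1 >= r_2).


Divide by x^2 to reach normal form y'' + P_1(x) y' + P_2(x) y = 0 with P_1(x) = 2/x and P_2(x) = -2 + 3/x - 6/x^2.
x = 0 is a singular point because the y'-coefficient 2/x has a pole at x = 0 and the y-coefficient -2 + 3/x - 6/x^2 has a pole at x = 0.
It is a regular singular point because x P_1(x) = p(x) = 2 and x^2 P_2(x) = q(x) = -2x^2 + 3x - 6 are polynomials, hence analytic at x = 0.
p(0) = 2,  q(0) = -6.
Indicial equation: r(r-1) + p(0) r + q(0) = 0, i.e. r^2 + (p(0) - 1) r + q(0) = 0, i.e. r^2 + 1 r - 6 = 0.
Discriminant: (1)^2 - 4(-6) = 25, so r = (-1 ± 5)/2.
Solving: r_1 = 2, r_2 = -3.

indicial: r^2 + 1 r - 6 = 0; roots r_1 = 2, r_2 = -3


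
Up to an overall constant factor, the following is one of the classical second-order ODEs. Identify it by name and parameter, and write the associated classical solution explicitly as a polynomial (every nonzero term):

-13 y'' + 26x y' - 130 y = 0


All three coefficients share the factor -13; dividing through by -13 gives  y'' - 2x y' + 10 y = 0.
This matches the Hermite equation y'' - 2x y' + 2n y = 0 with 2n = 10, so n = 5; the polynomial solution is H_5(x).
With y = sum_k a_k x^k, matching x^k gives (k+2)(k+1) a_{k+2} = 2(k - n) a_k = 2(k - 5) a_k. The right side vanishes at k = 5, so the series with the parity of 5 terminates at degree 5.
Standard normalization: leading coefficient of H_n is 2^n, so a_5 = 2^5 = 32. Work downward with a_k = (k+1)(k+2) a_{k+2} / (2(k - n)):
  a_3 = (4)(5)(32) / (2(3 - 5)) = 640/(-4) = -160
  a_1 = (2)(3)(-160) / (2(1 - 5)) = -960/(-8) = 120
Hence H_5(x) = 32 x^5 - 160 x^3 + 120 x.

H_5(x); series = 32 x^5 - 160 x^3 + 120 x


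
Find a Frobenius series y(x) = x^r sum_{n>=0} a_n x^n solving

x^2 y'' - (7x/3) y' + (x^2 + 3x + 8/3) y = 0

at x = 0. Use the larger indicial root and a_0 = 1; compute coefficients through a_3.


Write in Frobenius form y'' + (p(x)/x) y' + (q(x)/x^2) y = 0:
  p(x) = -7/3,  q(x) = x^2 + 3x + 8/3.
Indicial equation: r(r-1) + (-7/3) r + (8/3) = 0 -> roots r_1 = 2, r_2 = 4/3.
Take r = r_1 = 2. Let y(x) = x^r sum_{n>=0} a_n x^n with a_0 = 1.
Substitute y = x^r sum a_n x^n and match x^{r+n}. The recurrence is
  D(n) a_n + 3 a_{n-1} + 1 a_{n-2} = 0,  where D(n) = (r+n)(r+n-1) + (-7/3)(r+n) + (8/3).
  a_n = [-3 a_{n-1} - 1 a_{n-2}] / D(n).
Since the indicial polynomial factors as (r - r_1)(r - r_2), D(n) = (r_1 + n - r_1)(r_1 + n - r_2) = n(n + 2/3).
Evaluating step by step (a_0 = 1):
  n = 1: D(1) = 1(1 + 2/3) = 5/3; numerator = -3(1) = -3; a_1 = (-3)/(5/3) = -9/5
  n = 2: D(2) = 2(2 + 2/3) = 16/3; numerator = -3(-9/5) - 1(1) = 22/5; a_2 = (22/5)/(16/3) = 33/40
  n = 3: D(3) = 3(3 + 2/3) = 11; numerator = -3(33/40) - 1(-9/5) = -27/40; a_3 = (-27/40)/(11) = -27/440

r = 2; a_0 = 1; a_1 = -9/5; a_2 = 33/40; a_3 = -27/440


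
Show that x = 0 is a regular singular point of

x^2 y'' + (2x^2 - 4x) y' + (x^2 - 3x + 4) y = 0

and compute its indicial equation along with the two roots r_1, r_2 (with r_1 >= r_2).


Divide by x^2 to reach normal form y'' + P_1(x) y' + P_2(x) y = 0 with P_1(x) = 2 - 4/x and P_2(x) = 1 - 3/x + 4/x^2.
x = 0 is a singular point because the y'-coefficient 2 - 4/x has a pole at x = 0 and the y-coefficient 1 - 3/x + 4/x^2 has a pole at x = 0.
It is a regular singular point because x P_1(x) = p(x) = 2x - 4 and x^2 P_2(x) = q(x) = x^2 - 3x + 4 are polynomials, hence analytic at x = 0.
p(0) = -4,  q(0) = 4.
Indicial equation: r(r-1) + p(0) r + q(0) = 0, i.e. r^2 + (p(0) - 1) r + q(0) = 0, i.e. r^2 - 5 r + 4 = 0.
Discriminant: (-5)^2 - 4(4) = 9, so r = (5 ± 3)/2.
Solving: r_1 = 4, r_2 = 1.

indicial: r^2 - 5 r + 4 = 0; roots r_1 = 4, r_2 = 1


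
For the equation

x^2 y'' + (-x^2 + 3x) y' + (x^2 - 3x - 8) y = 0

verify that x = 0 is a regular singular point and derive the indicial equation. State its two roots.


Divide by x^2 to reach normal form y'' + P_1(x) y' + P_2(x) y = 0 with P_1(x) = -1 + 3/x and P_2(x) = 1 - 3/x - 8/x^2.
x = 0 is a singular point because the y'-coefficient -1 + 3/x has a pole at x = 0 and the y-coefficient 1 - 3/x - 8/x^2 has a pole at x = 0.
It is a regular singular point because x P_1(x) = p(x) = 3 - x and x^2 P_2(x) = q(x) = x^2 - 3x - 8 are polynomials, hence analytic at x = 0.
p(0) = 3,  q(0) = -8.
Indicial equation: r(r-1) + p(0) r + q(0) = 0, i.e. r^2 + (p(0) - 1) r + q(0) = 0, i.e. r^2 + 2 r - 8 = 0.
Discriminant: (2)^2 - 4(-8) = 36, so r = (-2 ± 6)/2.
Solving: r_1 = 2, r_2 = -4.

indicial: r^2 + 2 r - 8 = 0; roots r_1 = 2, r_2 = -4


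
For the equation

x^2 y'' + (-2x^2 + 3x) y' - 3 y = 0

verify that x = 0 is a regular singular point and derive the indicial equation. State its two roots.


Divide by x^2 to reach normal form y'' + P_1(x) y' + P_2(x) y = 0 with P_1(x) = -2 + 3/x and P_2(x) = -3/x^2.
x = 0 is a singular point because the y'-coefficient -2 + 3/x has a pole at x = 0 and the y-coefficient -3/x^2 has a pole at x = 0.
It is a regular singular point because x P_1(x) = p(x) = 3 - 2x and x^2 P_2(x) = q(x) = -3 are polynomials, hence analytic at x = 0.
p(0) = 3,  q(0) = -3.
Indicial equation: r(r-1) + p(0) r + q(0) = 0, i.e. r^2 + (p(0) - 1) r + q(0) = 0, i.e. r^2 + 2 r - 3 = 0.
Discriminant: (2)^2 - 4(-3) = 16, so r = (-2 ± 4)/2.
Solving: r_1 = 1, r_2 = -3.

indicial: r^2 + 2 r - 3 = 0; roots r_1 = 1, r_2 = -3


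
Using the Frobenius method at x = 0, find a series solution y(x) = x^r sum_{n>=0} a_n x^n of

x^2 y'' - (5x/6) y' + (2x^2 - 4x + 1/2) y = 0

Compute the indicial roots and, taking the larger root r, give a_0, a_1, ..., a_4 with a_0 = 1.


Write in Frobenius form y'' + (p(x)/x) y' + (q(x)/x^2) y = 0:
  p(x) = -5/6,  q(x) = 2x^2 - 4x + 1/2.
Indicial equation: r(r-1) + (-5/6) r + (1/2) = 0 -> roots r_1 = 3/2, r_2 = 1/3.
Take r = r_1 = 3/2. Let y(x) = x^r sum_{n>=0} a_n x^n with a_0 = 1.
Substitute y = x^r sum a_n x^n and match x^{r+n}. The recurrence is
  D(n) a_n - 4 a_{n-1} + 2 a_{n-2} = 0,  where D(n) = (r+n)(r+n-1) + (-5/6)(r+n) + (1/2).
  a_n = [4 a_{n-1} - 2 a_{n-2}] / D(n).
Since the indicial polynomial factors as (r - r_1)(r - r_2), D(n) = (r_1 + n - r_1)(r_1 + n - r_2) = n(n + 7/6).
Evaluating step by step (a_0 = 1):
  n = 1: D(1) = 1(1 + 7/6) = 13/6; numerator = 4(1) = 4; a_1 = (4)/(13/6) = 24/13
  n = 2: D(2) = 2(2 + 7/6) = 19/3; numerator = 4(24/13) - 2(1) = 70/13; a_2 = (70/13)/(19/3) = 210/247
  n = 3: D(3) = 3(3 + 7/6) = 25/2; numerator = 4(210/247) - 2(24/13) = -72/247; a_3 = (-72/247)/(25/2) = -144/6175
  n = 4: D(4) = 4(4 + 7/6) = 62/3; numerator = 4(-144/6175) - 2(210/247) = -852/475; a_4 = (-852/475)/(62/3) = -1278/14725

r = 3/2; a_0 = 1; a_1 = 24/13; a_2 = 210/247; a_3 = -144/6175; a_4 = -1278/14725


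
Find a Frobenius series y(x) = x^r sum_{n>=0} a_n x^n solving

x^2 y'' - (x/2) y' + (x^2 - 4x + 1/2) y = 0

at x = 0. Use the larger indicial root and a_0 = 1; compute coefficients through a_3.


Write in Frobenius form y'' + (p(x)/x) y' + (q(x)/x^2) y = 0:
  p(x) = -1/2,  q(x) = x^2 - 4x + 1/2.
Indicial equation: r(r-1) + (-1/2) r + (1/2) = 0 -> roots r_1 = 1, r_2 = 1/2.
Take r = r_1 = 1. Let y(x) = x^r sum_{n>=0} a_n x^n with a_0 = 1.
Substitute y = x^r sum a_n x^n and match x^{r+n}. The recurrence is
  D(n) a_n - 4 a_{n-1} + 1 a_{n-2} = 0,  where D(n) = (r+n)(r+n-1) + (-1/2)(r+n) + (1/2).
  a_n = [4 a_{n-1} - 1 a_{n-2}] / D(n).
Since the indicial polynomial factors as (r - r_1)(r - r_2), D(n) = (r_1 + n - r_1)(r_1 + n - r_2) = n(n + 1/2).
Evaluating step by step (a_0 = 1):
  n = 1: D(1) = 1(1 + 1/2) = 3/2; numerator = 4(1) = 4; a_1 = (4)/(3/2) = 8/3
  n = 2: D(2) = 2(2 + 1/2) = 5; numerator = 4(8/3) - 1(1) = 29/3; a_2 = (29/3)/(5) = 29/15
  n = 3: D(3) = 3(3 + 1/2) = 21/2; numerator = 4(29/15) - 1(8/3) = 76/15; a_3 = (76/15)/(21/2) = 152/315

r = 1; a_0 = 1; a_1 = 8/3; a_2 = 29/15; a_3 = 152/315


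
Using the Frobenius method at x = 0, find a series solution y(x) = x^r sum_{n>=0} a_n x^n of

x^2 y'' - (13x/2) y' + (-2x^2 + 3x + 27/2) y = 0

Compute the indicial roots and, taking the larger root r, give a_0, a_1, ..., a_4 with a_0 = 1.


Write in Frobenius form y'' + (p(x)/x) y' + (q(x)/x^2) y = 0:
  p(x) = -13/2,  q(x) = -2x^2 + 3x + 27/2.
Indicial equation: r(r-1) + (-13/2) r + (27/2) = 0 -> roots r_1 = 9/2, r_2 = 3.
Take r = r_1 = 9/2. Let y(x) = x^r sum_{n>=0} a_n x^n with a_0 = 1.
Substitute y = x^r sum a_n x^n and match x^{r+n}. The recurrence is
  D(n) a_n + 3 a_{n-1} - 2 a_{n-2} = 0,  where D(n) = (r+n)(r+n-1) + (-13/2)(r+n) + (27/2).
  a_n = [-3 a_{n-1} + 2 a_{n-2}] / D(n).
Since the indicial polynomial factors as (r - r_1)(r - r_2), D(n) = (r_1 + n - r_1)(r_1 + n - r_2) = n(n + 3/2).
Evaluating step by step (a_0 = 1):
  n = 1: D(1) = 1(1 + 3/2) = 5/2; numerator = -3(1) = -3; a_1 = (-3)/(5/2) = -6/5
  n = 2: D(2) = 2(2 + 3/2) = 7; numerator = -3(-6/5) + 2(1) = 28/5; a_2 = (28/5)/(7) = 4/5
  n = 3: D(3) = 3(3 + 3/2) = 27/2; numerator = -3(4/5) + 2(-6/5) = -24/5; a_3 = (-24/5)/(27/2) = -16/45
  n = 4: D(4) = 4(4 + 3/2) = 22; numerator = -3(-16/45) + 2(4/5) = 8/3; a_4 = (8/3)/(22) = 4/33

r = 9/2; a_0 = 1; a_1 = -6/5; a_2 = 4/5; a_3 = -16/45; a_4 = 4/33


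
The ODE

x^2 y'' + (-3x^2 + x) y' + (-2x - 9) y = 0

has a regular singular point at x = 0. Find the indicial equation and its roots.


Divide by x^2 to reach normal form y'' + P_1(x) y' + P_2(x) y = 0 with P_1(x) = -3 + 1/x and P_2(x) = -2/x - 9/x^2.
x = 0 is a singular point because the y'-coefficient -3 + 1/x has a pole at x = 0 and the y-coefficient -2/x - 9/x^2 has a pole at x = 0.
It is a regular singular point because x P_1(x) = p(x) = 1 - 3x and x^2 P_2(x) = q(x) = -2x - 9 are polynomials, hence analytic at x = 0.
p(0) = 1,  q(0) = -9.
Indicial equation: r(r-1) + p(0) r + q(0) = 0, i.e. r^2 + (p(0) - 1) r + q(0) = 0, i.e. r^2 - 9 = 0.
Discriminant: (0)^2 - 4(-9) = 36, so r = (0 ± 6)/2.
Solving: r_1 = 3, r_2 = -3.

indicial: r^2 - 9 = 0; roots r_1 = 3, r_2 = -3


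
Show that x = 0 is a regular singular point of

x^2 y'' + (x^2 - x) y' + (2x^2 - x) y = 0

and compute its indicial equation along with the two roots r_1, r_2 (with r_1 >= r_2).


Divide by x^2 to reach normal form y'' + P_1(x) y' + P_2(x) y = 0 with P_1(x) = 1 - 1/x and P_2(x) = 2 - 1/x.
x = 0 is a singular point because the y'-coefficient 1 - 1/x has a pole at x = 0 and the y-coefficient 2 - 1/x has a pole at x = 0.
It is a regular singular point because x P_1(x) = p(x) = x - 1 and x^2 P_2(x) = q(x) = 2x^2 - x are polynomials, hence analytic at x = 0.
p(0) = -1,  q(0) = 0.
Indicial equation: r(r-1) + p(0) r + q(0) = 0, i.e. r^2 + (p(0) - 1) r + q(0) = 0, i.e. r^2 - 2 r = 0.
Discriminant: (-2)^2 - 4(0) = 4, so r = (2 ± 2)/2.
Solving: r_1 = 2, r_2 = 0.

indicial: r^2 - 2 r = 0; roots r_1 = 2, r_2 = 0


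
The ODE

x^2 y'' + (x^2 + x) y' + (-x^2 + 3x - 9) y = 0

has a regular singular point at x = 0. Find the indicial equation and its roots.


Divide by x^2 to reach normal form y'' + P_1(x) y' + P_2(x) y = 0 with P_1(x) = 1 + 1/x and P_2(x) = -1 + 3/x - 9/x^2.
x = 0 is a singular point because the y'-coefficient 1 + 1/x has a pole at x = 0 and the y-coefficient -1 + 3/x - 9/x^2 has a pole at x = 0.
It is a regular singular point because x P_1(x) = p(x) = x + 1 and x^2 P_2(x) = q(x) = -x^2 + 3x - 9 are polynomials, hence analytic at x = 0.
p(0) = 1,  q(0) = -9.
Indicial equation: r(r-1) + p(0) r + q(0) = 0, i.e. r^2 + (p(0) - 1) r + q(0) = 0, i.e. r^2 - 9 = 0.
Discriminant: (0)^2 - 4(-9) = 36, so r = (0 ± 6)/2.
Solving: r_1 = 3, r_2 = -3.

indicial: r^2 - 9 = 0; roots r_1 = 3, r_2 = -3


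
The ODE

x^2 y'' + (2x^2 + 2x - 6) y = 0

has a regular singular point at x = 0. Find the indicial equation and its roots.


Divide by x^2 to reach normal form y'' + P_1(x) y' + P_2(x) y = 0 with P_1(x) = 0 and P_2(x) = 2 + 2/x - 6/x^2.
x = 0 is a singular point because the y-coefficient 2 + 2/x - 6/x^2 has a pole at x = 0.
It is a regular singular point because x P_1(x) = p(x) = 0 and x^2 P_2(x) = q(x) = 2x^2 + 2x - 6 are polynomials, hence analytic at x = 0.
p(0) = 0,  q(0) = -6.
Indicial equation: r(r-1) + p(0) r + q(0) = 0, i.e. r^2 + (p(0) - 1) r + q(0) = 0, i.e. r^2 - 1 r - 6 = 0.
Discriminant: (-1)^2 - 4(-6) = 25, so r = (1 ± 5)/2.
Solving: r_1 = 3, r_2 = -2.

indicial: r^2 - 1 r - 6 = 0; roots r_1 = 3, r_2 = -2


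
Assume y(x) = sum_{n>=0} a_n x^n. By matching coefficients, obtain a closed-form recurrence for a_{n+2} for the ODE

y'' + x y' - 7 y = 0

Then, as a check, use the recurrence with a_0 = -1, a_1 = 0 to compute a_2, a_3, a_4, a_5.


Substitute y = sum_n a_n x^n.
y''(x) has coefficient (n+2)(n+1) a_{n+2} at x^n;
x y'(x) has coefficient n a_n at x^n (shift);
-7 y(x) has coefficient -7 a_n at x^n.
Matching x^n: (n+2)(n+1) a_{n+2} + (n - 7) a_n = 0.
Thus a_{n+2} = (-n + 7) / ((n+1)(n+2)) * a_n.

Check with a_0 = -1, a_1 = 0 (apply the recurrence for n = 0, 1, 2, 3): a_0 = -1, a_1 = 0, a_2 = -7/2, a_3 = 0, a_4 = -35/24, a_5 = 0.

a_(n+2) = (-n + 7) / ((n+1)(n+2)) * a_n; check: a_0 = -1, a_1 = 0, a_2 = -7/2, a_3 = 0, a_4 = -35/24, a_5 = 0


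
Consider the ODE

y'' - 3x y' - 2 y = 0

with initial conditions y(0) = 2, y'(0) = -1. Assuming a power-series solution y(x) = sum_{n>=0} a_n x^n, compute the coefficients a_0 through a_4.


Ansatz: y(x) = sum_{n>=0} a_n x^n, so y'(x) = sum_{n>=1} n a_n x^(n-1) and y''(x) = sum_{n>=2} n(n-1) a_n x^(n-2).
Substitute into P(x) y'' + Q(x) y' + R(x) y = 0 with P(x) = 1, Q(x) = -3x, R(x) = -2, and match powers of x.
Initial conditions: a_0 = 2, a_1 = -1.
Setting the coefficient of each power of x to zero and solving order by order (substituting the coefficients already found):
  x^0: 2 a_2 - 2 a_0 = 0  ->  2 a_2 = 2 a_0 = 4  ->  a_2 = 2
  x^1: 6 a_3 - 5 a_1 = 0  ->  6 a_3 = 5 a_1 = -5  ->  a_3 = -5/6
  x^2: 12 a_4 - 8 a_2 = 0  ->  12 a_4 = 8 a_2 = 16  ->  a_4 = 4/3
Truncated series: y(x) = 2 - x + 2 x^2 - (5/6) x^3 + (4/3) x^4 + O(x^5).

a_0 = 2; a_1 = -1; a_2 = 2; a_3 = -5/6; a_4 = 4/3


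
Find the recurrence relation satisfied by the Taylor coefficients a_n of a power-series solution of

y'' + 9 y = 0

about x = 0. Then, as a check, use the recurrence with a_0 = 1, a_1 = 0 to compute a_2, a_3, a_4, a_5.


Substitute y = sum_n a_n x^n into y'' + (const) y = 0.
y''(x) = sum_{n>=0} (n+2)(n+1) a_{n+2} x^n.
The ODE becomes sum_n [(n+2)(n+1) a_{n+2} + 9 a_n] x^n = 0.
Setting each coefficient to zero gives the recurrence:
  (n+2)(n+1) a_{n+2} + 9 a_n = 0,
  a_{n+2} = -9 / ((n+1)(n+2)) a_n.

Check with a_0 = 1, a_1 = 0 (apply the recurrence for n = 0, 1, 2, 3): a_0 = 1, a_1 = 0, a_2 = -9/2, a_3 = 0, a_4 = 27/8, a_5 = 0.

a_{n+2} = -9/((n+1)(n+2)) * a_n; check: a_0 = 1, a_1 = 0, a_2 = -9/2, a_3 = 0, a_4 = 27/8, a_5 = 0


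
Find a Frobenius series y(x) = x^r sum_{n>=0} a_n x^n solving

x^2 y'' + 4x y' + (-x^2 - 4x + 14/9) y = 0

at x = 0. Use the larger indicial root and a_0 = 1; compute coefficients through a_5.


Write in Frobenius form y'' + (p(x)/x) y' + (q(x)/x^2) y = 0:
  p(x) = 4,  q(x) = -x^2 - 4x + 14/9.
Indicial equation: r(r-1) + (4) r + (14/9) = 0 -> roots r_1 = -2/3, r_2 = -7/3.
Take r = r_1 = -2/3. Let y(x) = x^r sum_{n>=0} a_n x^n with a_0 = 1.
Substitute y = x^r sum a_n x^n and match x^{r+n}. The recurrence is
  D(n) a_n - 4 a_{n-1} - 1 a_{n-2} = 0,  where D(n) = (r+n)(r+n-1) + (4)(r+n) + (14/9).
  a_n = [4 a_{n-1} + 1 a_{n-2}] / D(n).
Since the indicial polynomial factors as (r - r_1)(r - r_2), D(n) = (r_1 + n - r_1)(r_1 + n - r_2) = n(n + 5/3).
Evaluating step by step (a_0 = 1):
  n = 1: D(1) = 1(1 + 5/3) = 8/3; numerator = 4(1) = 4; a_1 = (4)/(8/3) = 3/2
  n = 2: D(2) = 2(2 + 5/3) = 22/3; numerator = 4(3/2) + 1(1) = 7; a_2 = (7)/(22/3) = 21/22
  n = 3: D(3) = 3(3 + 5/3) = 14; numerator = 4(21/22) + 1(3/2) = 117/22; a_3 = (117/22)/(14) = 117/308
  n = 4: D(4) = 4(4 + 5/3) = 68/3; numerator = 4(117/308) + 1(21/22) = 381/154; a_4 = (381/154)/(68/3) = 1143/10472
  n = 5: D(5) = 5(5 + 5/3) = 100/3; numerator = 4(1143/10472) + 1(117/308) = 4275/5236; a_5 = (4275/5236)/(100/3) = 513/20944

r = -2/3; a_0 = 1; a_1 = 3/2; a_2 = 21/22; a_3 = 117/308; a_4 = 1143/10472; a_5 = 513/20944


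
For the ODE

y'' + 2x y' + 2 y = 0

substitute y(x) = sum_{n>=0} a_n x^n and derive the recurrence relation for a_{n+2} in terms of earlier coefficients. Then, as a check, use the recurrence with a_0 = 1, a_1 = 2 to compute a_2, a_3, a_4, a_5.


Substitute y = sum_n a_n x^n.
y''(x) has coefficient (n+2)(n+1) a_{n+2} at x^n;
2 x y'(x) has coefficient 2 n a_n at x^n (shift);
2 y(x) has coefficient 2 a_n at x^n.
Matching x^n: (n+2)(n+1) a_{n+2} + (2n + 2) a_n = 0.
Thus a_{n+2} = (-2n - 2) / ((n+1)(n+2)) * a_n.

Check with a_0 = 1, a_1 = 2 (apply the recurrence for n = 0, 1, 2, 3): a_0 = 1, a_1 = 2, a_2 = -1, a_3 = -4/3, a_4 = 1/2, a_5 = 8/15.

a_(n+2) = (-2n - 2) / ((n+1)(n+2)) * a_n; check: a_0 = 1, a_1 = 2, a_2 = -1, a_3 = -4/3, a_4 = 1/2, a_5 = 8/15


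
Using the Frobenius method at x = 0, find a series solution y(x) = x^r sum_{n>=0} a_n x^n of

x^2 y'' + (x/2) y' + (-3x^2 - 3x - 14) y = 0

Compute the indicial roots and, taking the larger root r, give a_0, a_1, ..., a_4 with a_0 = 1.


Write in Frobenius form y'' + (p(x)/x) y' + (q(x)/x^2) y = 0:
  p(x) = 1/2,  q(x) = -3x^2 - 3x - 14.
Indicial equation: r(r-1) + (1/2) r + (-14) = 0 -> roots r_1 = 4, r_2 = -7/2.
Take r = r_1 = 4. Let y(x) = x^r sum_{n>=0} a_n x^n with a_0 = 1.
Substitute y = x^r sum a_n x^n and match x^{r+n}. The recurrence is
  D(n) a_n - 3 a_{n-1} - 3 a_{n-2} = 0,  where D(n) = (r+n)(r+n-1) + (1/2)(r+n) + (-14).
  a_n = [3 a_{n-1} + 3 a_{n-2}] / D(n).
Since the indicial polynomial factors as (r - r_1)(r - r_2), D(n) = (r_1 + n - r_1)(r_1 + n - r_2) = n(n + 15/2).
Evaluating step by step (a_0 = 1):
  n = 1: D(1) = 1(1 + 15/2) = 17/2; numerator = 3(1) = 3; a_1 = (3)/(17/2) = 6/17
  n = 2: D(2) = 2(2 + 15/2) = 19; numerator = 3(6/17) + 3(1) = 69/17; a_2 = (69/17)/(19) = 69/323
  n = 3: D(3) = 3(3 + 15/2) = 63/2; numerator = 3(69/323) + 3(6/17) = 549/323; a_3 = (549/323)/(63/2) = 122/2261
  n = 4: D(4) = 4(4 + 15/2) = 46; numerator = 3(122/2261) + 3(69/323) = 1815/2261; a_4 = (1815/2261)/(46) = 1815/104006

r = 4; a_0 = 1; a_1 = 6/17; a_2 = 69/323; a_3 = 122/2261; a_4 = 1815/104006


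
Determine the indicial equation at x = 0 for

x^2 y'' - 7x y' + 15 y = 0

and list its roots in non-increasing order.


Divide by x^2 to reach normal form y'' + P_1(x) y' + P_2(x) y = 0 with P_1(x) = -7/x and P_2(x) = 15/x^2.
x = 0 is a singular point because the y'-coefficient -7/x has a pole at x = 0 and the y-coefficient 15/x^2 has a pole at x = 0.
It is a regular singular point because x P_1(x) = p(x) = -7 and x^2 P_2(x) = q(x) = 15 are polynomials, hence analytic at x = 0.
p(0) = -7,  q(0) = 15.
Indicial equation: r(r-1) + p(0) r + q(0) = 0, i.e. r^2 + (p(0) - 1) r + q(0) = 0, i.e. r^2 - 8 r + 15 = 0.
Discriminant: (-8)^2 - 4(15) = 4, so r = (8 ± 2)/2.
Solving: r_1 = 5, r_2 = 3.

indicial: r^2 - 8 r + 15 = 0; roots r_1 = 5, r_2 = 3


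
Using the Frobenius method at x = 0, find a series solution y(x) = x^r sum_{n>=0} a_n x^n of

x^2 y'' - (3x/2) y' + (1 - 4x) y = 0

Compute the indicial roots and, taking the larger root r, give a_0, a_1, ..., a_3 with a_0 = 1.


Write in Frobenius form y'' + (p(x)/x) y' + (q(x)/x^2) y = 0:
  p(x) = -3/2,  q(x) = 1 - 4x.
Indicial equation: r(r-1) + (-3/2) r + (1) = 0 -> roots r_1 = 2, r_2 = 1/2.
Take r = r_1 = 2. Let y(x) = x^r sum_{n>=0} a_n x^n with a_0 = 1.
Substitute y = x^r sum a_n x^n and match x^{r+n}. The recurrence is
  D(n) a_n - 4 a_{n-1} = 0,  where D(n) = (r+n)(r+n-1) + (-3/2)(r+n) + (1).
  a_n = 4 / D(n) * a_{n-1}.
Since the indicial polynomial factors as (r - r_1)(r - r_2), D(n) = (r_1 + n - r_1)(r_1 + n - r_2) = n(n + 3/2).
Evaluating step by step (a_0 = 1):
  n = 1: D(1) = 1(1 + 3/2) = 5/2; numerator = 4(1) = 4; a_1 = (4)/(5/2) = 8/5
  n = 2: D(2) = 2(2 + 3/2) = 7; numerator = 4(8/5) = 32/5; a_2 = (32/5)/(7) = 32/35
  n = 3: D(3) = 3(3 + 3/2) = 27/2; numerator = 4(32/35) = 128/35; a_3 = (128/35)/(27/2) = 256/945

r = 2; a_0 = 1; a_1 = 8/5; a_2 = 32/35; a_3 = 256/945


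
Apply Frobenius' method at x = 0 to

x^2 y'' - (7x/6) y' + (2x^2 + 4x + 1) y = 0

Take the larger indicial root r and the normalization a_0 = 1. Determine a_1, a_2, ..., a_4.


Write in Frobenius form y'' + (p(x)/x) y' + (q(x)/x^2) y = 0:
  p(x) = -7/6,  q(x) = 2x^2 + 4x + 1.
Indicial equation: r(r-1) + (-7/6) r + (1) = 0 -> roots r_1 = 3/2, r_2 = 2/3.
Take r = r_1 = 3/2. Let y(x) = x^r sum_{n>=0} a_n x^n with a_0 = 1.
Substitute y = x^r sum a_n x^n and match x^{r+n}. The recurrence is
  D(n) a_n + 4 a_{n-1} + 2 a_{n-2} = 0,  where D(n) = (r+n)(r+n-1) + (-7/6)(r+n) + (1).
  a_n = [-4 a_{n-1} - 2 a_{n-2}] / D(n).
Since the indicial polynomial factors as (r - r_1)(r - r_2), D(n) = (r_1 + n - r_1)(r_1 + n - r_2) = n(n + 5/6).
Evaluating step by step (a_0 = 1):
  n = 1: D(1) = 1(1 + 5/6) = 11/6; numerator = -4(1) = -4; a_1 = (-4)/(11/6) = -24/11
  n = 2: D(2) = 2(2 + 5/6) = 17/3; numerator = -4(-24/11) - 2(1) = 74/11; a_2 = (74/11)/(17/3) = 222/187
  n = 3: D(3) = 3(3 + 5/6) = 23/2; numerator = -4(222/187) - 2(-24/11) = -72/187; a_3 = (-72/187)/(23/2) = -144/4301
  n = 4: D(4) = 4(4 + 5/6) = 58/3; numerator = -4(-144/4301) - 2(222/187) = -876/391; a_4 = (-876/391)/(58/3) = -1314/11339

r = 3/2; a_0 = 1; a_1 = -24/11; a_2 = 222/187; a_3 = -144/4301; a_4 = -1314/11339


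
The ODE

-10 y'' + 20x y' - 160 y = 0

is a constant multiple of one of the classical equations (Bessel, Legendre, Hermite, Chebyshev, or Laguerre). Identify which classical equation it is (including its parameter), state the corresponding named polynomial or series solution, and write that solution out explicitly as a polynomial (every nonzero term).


All three coefficients share the factor -10; dividing through by -10 gives  y'' - 2x y' + 16 y = 0.
This matches the Hermite equation y'' - 2x y' + 2n y = 0 with 2n = 16, so n = 8; the polynomial solution is H_8(x).
With y = sum_k a_k x^k, matching x^k gives (k+2)(k+1) a_{k+2} = 2(k - n) a_k = 2(k - 8) a_k. The right side vanishes at k = 8, so the series with the parity of 8 terminates at degree 8.
Standard normalization: leading coefficient of H_n is 2^n, so a_8 = 2^8 = 256. Work downward with a_k = (k+1)(k+2) a_{k+2} / (2(k - n)):
  a_6 = (7)(8)(256) / (2(6 - 8)) = 14336/(-4) = -3584
  a_4 = (5)(6)(-3584) / (2(4 - 8)) = -107520/(-8) = 13440
  a_2 = (3)(4)(13440) / (2(2 - 8)) = 161280/(-12) = -13440
  a_0 = (1)(2)(-13440) / (2(0 - 8)) = -26880/(-16) = 1680
Hence H_8(x) = 256 x^8 - 3584 x^6 + 13440 x^4 - 13440 x^2 + 1680.

H_8(x); series = 256 x^8 - 3584 x^6 + 13440 x^4 - 13440 x^2 + 1680


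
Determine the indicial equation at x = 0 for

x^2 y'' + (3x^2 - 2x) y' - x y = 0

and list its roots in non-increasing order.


Divide by x^2 to reach normal form y'' + P_1(x) y' + P_2(x) y = 0 with P_1(x) = 3 - 2/x and P_2(x) = -1/x.
x = 0 is a singular point because the y'-coefficient 3 - 2/x has a pole at x = 0 and the y-coefficient -1/x has a pole at x = 0.
It is a regular singular point because x P_1(x) = p(x) = 3x - 2 and x^2 P_2(x) = q(x) = -x are polynomials, hence analytic at x = 0.
p(0) = -2,  q(0) = 0.
Indicial equation: r(r-1) + p(0) r + q(0) = 0, i.e. r^2 + (p(0) - 1) r + q(0) = 0, i.e. r^2 - 3 r = 0.
Discriminant: (-3)^2 - 4(0) = 9, so r = (3 ± 3)/2.
Solving: r_1 = 3, r_2 = 0.

indicial: r^2 - 3 r = 0; roots r_1 = 3, r_2 = 0


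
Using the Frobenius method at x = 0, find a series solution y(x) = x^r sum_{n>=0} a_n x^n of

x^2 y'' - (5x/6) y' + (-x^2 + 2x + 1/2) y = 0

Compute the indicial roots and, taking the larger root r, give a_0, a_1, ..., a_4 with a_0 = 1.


Write in Frobenius form y'' + (p(x)/x) y' + (q(x)/x^2) y = 0:
  p(x) = -5/6,  q(x) = -x^2 + 2x + 1/2.
Indicial equation: r(r-1) + (-5/6) r + (1/2) = 0 -> roots r_1 = 3/2, r_2 = 1/3.
Take r = r_1 = 3/2. Let y(x) = x^r sum_{n>=0} a_n x^n with a_0 = 1.
Substitute y = x^r sum a_n x^n and match x^{r+n}. The recurrence is
  D(n) a_n + 2 a_{n-1} - 1 a_{n-2} = 0,  where D(n) = (r+n)(r+n-1) + (-5/6)(r+n) + (1/2).
  a_n = [-2 a_{n-1} + 1 a_{n-2}] / D(n).
Since the indicial polynomial factors as (r - r_1)(r - r_2), D(n) = (r_1 + n - r_1)(r_1 + n - r_2) = n(n + 7/6).
Evaluating step by step (a_0 = 1):
  n = 1: D(1) = 1(1 + 7/6) = 13/6; numerator = -2(1) = -2; a_1 = (-2)/(13/6) = -12/13
  n = 2: D(2) = 2(2 + 7/6) = 19/3; numerator = -2(-12/13) + 1(1) = 37/13; a_2 = (37/13)/(19/3) = 111/247
  n = 3: D(3) = 3(3 + 7/6) = 25/2; numerator = -2(111/247) + 1(-12/13) = -450/247; a_3 = (-450/247)/(25/2) = -36/247
  n = 4: D(4) = 4(4 + 7/6) = 62/3; numerator = -2(-36/247) + 1(111/247) = 183/247; a_4 = (183/247)/(62/3) = 549/15314

r = 3/2; a_0 = 1; a_1 = -12/13; a_2 = 111/247; a_3 = -36/247; a_4 = 549/15314


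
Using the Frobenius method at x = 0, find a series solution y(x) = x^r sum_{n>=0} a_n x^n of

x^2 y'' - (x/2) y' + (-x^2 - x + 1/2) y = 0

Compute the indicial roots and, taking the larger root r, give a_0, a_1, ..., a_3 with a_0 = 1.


Write in Frobenius form y'' + (p(x)/x) y' + (q(x)/x^2) y = 0:
  p(x) = -1/2,  q(x) = -x^2 - x + 1/2.
Indicial equation: r(r-1) + (-1/2) r + (1/2) = 0 -> roots r_1 = 1, r_2 = 1/2.
Take r = r_1 = 1. Let y(x) = x^r sum_{n>=0} a_n x^n with a_0 = 1.
Substitute y = x^r sum a_n x^n and match x^{r+n}. The recurrence is
  D(n) a_n - 1 a_{n-1} - 1 a_{n-2} = 0,  where D(n) = (r+n)(r+n-1) + (-1/2)(r+n) + (1/2).
  a_n = [1 a_{n-1} + 1 a_{n-2}] / D(n).
Since the indicial polynomial factors as (r - r_1)(r - r_2), D(n) = (r_1 + n - r_1)(r_1 + n - r_2) = n(n + 1/2).
Evaluating step by step (a_0 = 1):
  n = 1: D(1) = 1(1 + 1/2) = 3/2; numerator = 1(1) = 1; a_1 = (1)/(3/2) = 2/3
  n = 2: D(2) = 2(2 + 1/2) = 5; numerator = 1(2/3) + 1(1) = 5/3; a_2 = (5/3)/(5) = 1/3
  n = 3: D(3) = 3(3 + 1/2) = 21/2; numerator = 1(1/3) + 1(2/3) = 1; a_3 = (1)/(21/2) = 2/21

r = 1; a_0 = 1; a_1 = 2/3; a_2 = 1/3; a_3 = 2/21


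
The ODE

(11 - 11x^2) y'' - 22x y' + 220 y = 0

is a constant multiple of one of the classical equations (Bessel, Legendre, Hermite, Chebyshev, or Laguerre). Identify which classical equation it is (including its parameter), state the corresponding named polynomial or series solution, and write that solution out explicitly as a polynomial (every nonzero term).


All three coefficients share the factor 11; dividing through by 11 gives  (1 - x^2) y'' - 2x y' + 20 y = 0.
This matches the Legendre equation (1 - x^2) y'' - 2x y' + n(n+1) y = 0 (note the -2x y' term) with n(n+1) = 20, so n = 4; the polynomial solution is P_4(x).
With y = sum_k a_k x^k, matching x^k gives (k+2)(k+1) a_{k+2} = [k(k+1) - n(n+1)] a_k = (k - 4)(k + 5) a_k. The right side vanishes at k = 4, so the series with the parity of 4 terminates at degree 4.
Standard normalization (P_n(1) = 1): leading coefficient (2n)!/(2^n (n!)^2) = 40320/(16*576) = 35/8, so a_4 = 35/8. Work downward with a_k = (k+1)(k+2) a_{k+2} / ((k - 4)(k + 5)):
  a_2 = (3)(4)(35/8) / ((2 - 4)(2 + 5)) = (105/2)/(-14) = -15/4
  a_0 = (1)(2)(-15/4) / ((0 - 4)(0 + 5)) = (-15/2)/(-20) = 3/8
Hence P_4(x) = 35 x^4/8 - 15 x^2/4 + 3/8.

P_4(x); series = 35 x^4/8 - 15 x^2/4 + 3/8


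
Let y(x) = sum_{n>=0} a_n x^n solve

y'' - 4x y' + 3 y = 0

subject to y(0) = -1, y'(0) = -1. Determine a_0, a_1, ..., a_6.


Ansatz: y(x) = sum_{n>=0} a_n x^n, so y'(x) = sum_{n>=1} n a_n x^(n-1) and y''(x) = sum_{n>=2} n(n-1) a_n x^(n-2).
Substitute into P(x) y'' + Q(x) y' + R(x) y = 0 with P(x) = 1, Q(x) = -4x, R(x) = 3, and match powers of x.
Initial conditions: a_0 = -1, a_1 = -1.
Setting the coefficient of each power of x to zero and solving order by order (substituting the coefficients already found):
  x^0: 2 a_2 + 3 a_0 = 0  ->  2 a_2 = -3 a_0 = 3  ->  a_2 = 3/2
  x^1: 6 a_3 - a_1 = 0  ->  6 a_3 = a_1 = -1  ->  a_3 = -1/6
  x^2: 12 a_4 - 5 a_2 = 0  ->  12 a_4 = 5 a_2 = 15/2  ->  a_4 = 5/8
  x^3: 20 a_5 - 9 a_3 = 0  ->  20 a_5 = 9 a_3 = -3/2  ->  a_5 = -3/40
  x^4: 30 a_6 - 13 a_4 = 0  ->  30 a_6 = 13 a_4 = 65/8  ->  a_6 = 13/48
Truncated series: y(x) = -1 - x + (3/2) x^2 - (1/6) x^3 + (5/8) x^4 - (3/40) x^5 + (13/48) x^6 + O(x^7).

a_0 = -1; a_1 = -1; a_2 = 3/2; a_3 = -1/6; a_4 = 5/8; a_5 = -3/40; a_6 = 13/48


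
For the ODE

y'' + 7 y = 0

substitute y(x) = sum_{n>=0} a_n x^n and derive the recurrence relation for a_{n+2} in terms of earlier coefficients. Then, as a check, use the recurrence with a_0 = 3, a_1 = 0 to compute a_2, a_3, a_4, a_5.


Substitute y = sum_n a_n x^n into y'' + (const) y = 0.
y''(x) = sum_{n>=0} (n+2)(n+1) a_{n+2} x^n.
The ODE becomes sum_n [(n+2)(n+1) a_{n+2} + 7 a_n] x^n = 0.
Setting each coefficient to zero gives the recurrence:
  (n+2)(n+1) a_{n+2} + 7 a_n = 0,
  a_{n+2} = -7 / ((n+1)(n+2)) a_n.

Check with a_0 = 3, a_1 = 0 (apply the recurrence for n = 0, 1, 2, 3): a_0 = 3, a_1 = 0, a_2 = -21/2, a_3 = 0, a_4 = 49/8, a_5 = 0.

a_{n+2} = -7/((n+1)(n+2)) * a_n; check: a_0 = 3, a_1 = 0, a_2 = -21/2, a_3 = 0, a_4 = 49/8, a_5 = 0


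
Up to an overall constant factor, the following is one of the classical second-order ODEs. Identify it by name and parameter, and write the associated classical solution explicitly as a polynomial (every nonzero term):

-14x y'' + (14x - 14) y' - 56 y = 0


All three coefficients share the factor -14; dividing through by -14 gives  x y'' + (1 - x) y' + 4 y = 0.
This matches the Laguerre equation x y'' + (1 - x) y' + n y = 0 with n = 4; the polynomial solution is L_4(x).
With y = sum_k a_k x^k, matching x^k gives (k+1)k a_{k+1} + (k+1) a_{k+1} - k a_k + n a_k = 0, i.e. (k+1)^2 a_{k+1} = (k - n) a_k = (k - 4) a_k. The right side vanishes at k = 4, so the series terminates at degree 4.
Standard normalization L_n(0) = 1 gives a_0 = 1. Work upward with a_{k+1} = (k - 4) a_k / (k+1)^2:
  a_1 = (0 - 4)(1) / 1^2 = -4/1 = -4
  a_2 = (1 - 4)(-4) / 2^2 = 12/4 = 3
  a_3 = (2 - 4)(3) / 3^2 = -6/9 = -2/3
  a_4 = (3 - 4)(-2/3) / 4^2 = (2/3)/16 = 1/24
Hence L_4(x) = x^4/24 - 2 x^3/3 + 3 x^2 - 4 x + 1.

L_4(x); series = x^4/24 - 2 x^3/3 + 3 x^2 - 4 x + 1


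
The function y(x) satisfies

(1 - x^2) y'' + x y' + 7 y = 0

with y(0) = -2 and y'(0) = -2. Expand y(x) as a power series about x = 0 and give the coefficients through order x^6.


Ansatz: y(x) = sum_{n>=0} a_n x^n, so y'(x) = sum_{n>=1} n a_n x^(n-1) and y''(x) = sum_{n>=2} n(n-1) a_n x^(n-2).
Substitute into P(x) y'' + Q(x) y' + R(x) y = 0 with P(x) = 1 - x^2, Q(x) = x, R(x) = 7, and match powers of x.
Initial conditions: a_0 = -2, a_1 = -2.
Setting the coefficient of each power of x to zero and solving order by order (substituting the coefficients already found):
  x^0: 2 a_2 + 7 a_0 = 0  ->  2 a_2 = -7 a_0 = 14  ->  a_2 = 7
  x^1: 6 a_3 + 8 a_1 = 0  ->  6 a_3 = -8 a_1 = 16  ->  a_3 = 8/3
  x^2: 12 a_4 + 7 a_2 = 0  ->  12 a_4 = -7 a_2 = -49  ->  a_4 = -49/12
  x^3: 20 a_5 + 4 a_3 = 0  ->  20 a_5 = -4 a_3 = -32/3  ->  a_5 = -8/15
  x^4: 30 a_6 - a_4 = 0  ->  30 a_6 = a_4 = -49/12  ->  a_6 = -49/360
Truncated series: y(x) = -2 - 2 x + 7 x^2 + (8/3) x^3 - (49/12) x^4 - (8/15) x^5 - (49/360) x^6 + O(x^7).

a_0 = -2; a_1 = -2; a_2 = 7; a_3 = 8/3; a_4 = -49/12; a_5 = -8/15; a_6 = -49/360


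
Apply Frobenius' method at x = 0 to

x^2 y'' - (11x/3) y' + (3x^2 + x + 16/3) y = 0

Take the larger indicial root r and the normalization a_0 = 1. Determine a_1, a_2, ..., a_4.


Write in Frobenius form y'' + (p(x)/x) y' + (q(x)/x^2) y = 0:
  p(x) = -11/3,  q(x) = 3x^2 + x + 16/3.
Indicial equation: r(r-1) + (-11/3) r + (16/3) = 0 -> roots r_1 = 8/3, r_2 = 2.
Take r = r_1 = 8/3. Let y(x) = x^r sum_{n>=0} a_n x^n with a_0 = 1.
Substitute y = x^r sum a_n x^n and match x^{r+n}. The recurrence is
  D(n) a_n + 1 a_{n-1} + 3 a_{n-2} = 0,  where D(n) = (r+n)(r+n-1) + (-11/3)(r+n) + (16/3).
  a_n = [-1 a_{n-1} - 3 a_{n-2}] / D(n).
Since the indicial polynomial factors as (r - r_1)(r - r_2), D(n) = (r_1 + n - r_1)(r_1 + n - r_2) = n(n + 2/3).
Evaluating step by step (a_0 = 1):
  n = 1: D(1) = 1(1 + 2/3) = 5/3; numerator = -1(1) = -1; a_1 = (-1)/(5/3) = -3/5
  n = 2: D(2) = 2(2 + 2/3) = 16/3; numerator = -1(-3/5) - 3(1) = -12/5; a_2 = (-12/5)/(16/3) = -9/20
  n = 3: D(3) = 3(3 + 2/3) = 11; numerator = -1(-9/20) - 3(-3/5) = 9/4; a_3 = (9/4)/(11) = 9/44
  n = 4: D(4) = 4(4 + 2/3) = 56/3; numerator = -1(9/44) - 3(-9/20) = 63/55; a_4 = (63/55)/(56/3) = 27/440

r = 8/3; a_0 = 1; a_1 = -3/5; a_2 = -9/20; a_3 = 9/44; a_4 = 27/440
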